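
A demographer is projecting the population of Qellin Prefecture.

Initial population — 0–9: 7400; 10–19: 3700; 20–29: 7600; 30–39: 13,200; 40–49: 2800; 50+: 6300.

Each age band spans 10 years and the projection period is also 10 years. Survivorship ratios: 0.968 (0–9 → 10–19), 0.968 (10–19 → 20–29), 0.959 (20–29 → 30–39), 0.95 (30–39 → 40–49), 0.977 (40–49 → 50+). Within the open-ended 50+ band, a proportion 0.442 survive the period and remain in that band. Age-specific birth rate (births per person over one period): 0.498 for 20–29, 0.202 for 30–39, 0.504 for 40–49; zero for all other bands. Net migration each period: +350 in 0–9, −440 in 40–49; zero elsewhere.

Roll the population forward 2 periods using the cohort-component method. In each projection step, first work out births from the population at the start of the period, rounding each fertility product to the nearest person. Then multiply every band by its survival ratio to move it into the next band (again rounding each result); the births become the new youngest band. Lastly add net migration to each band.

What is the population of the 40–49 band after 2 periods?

After projecting period 1:
Births: 7600 × 0.498 = 3785 ; 13200 × 0.202 = 2666 ; 2800 × 0.504 = 1411 — total 7862
10–19: 7400 × 0.968 = 7163
20–29: 3700 × 0.968 = 3582
30–39: 7600 × 0.959 = 7288
40–49: 13200 × 0.95 = 12540
50+: 2800 × 0.977 + 6300 × 0.442 = 2736 + 2785 = 5521
Net migration: 0–9 + 350 → 8212; 40–49 − 440 → 12100
→ [8212, 7163, 3582, 7288, 12100, 5521]
After projecting period 2:
Births: 3582 × 0.498 = 1784 ; 7288 × 0.202 = 1472 ; 12100 × 0.504 = 6098 — total 9354
10–19: 8212 × 0.968 = 7949
20–29: 7163 × 0.968 = 6934
30–39: 3582 × 0.959 = 3435
40–49: 7288 × 0.95 = 6924
50+: 12100 × 0.977 + 5521 × 0.442 = 11822 + 2440 = 14262
Net migration: 0–9 + 350 → 9704; 40–49 − 440 → 6484
→ [9704, 7949, 6934, 3435, 6484, 14262]

6484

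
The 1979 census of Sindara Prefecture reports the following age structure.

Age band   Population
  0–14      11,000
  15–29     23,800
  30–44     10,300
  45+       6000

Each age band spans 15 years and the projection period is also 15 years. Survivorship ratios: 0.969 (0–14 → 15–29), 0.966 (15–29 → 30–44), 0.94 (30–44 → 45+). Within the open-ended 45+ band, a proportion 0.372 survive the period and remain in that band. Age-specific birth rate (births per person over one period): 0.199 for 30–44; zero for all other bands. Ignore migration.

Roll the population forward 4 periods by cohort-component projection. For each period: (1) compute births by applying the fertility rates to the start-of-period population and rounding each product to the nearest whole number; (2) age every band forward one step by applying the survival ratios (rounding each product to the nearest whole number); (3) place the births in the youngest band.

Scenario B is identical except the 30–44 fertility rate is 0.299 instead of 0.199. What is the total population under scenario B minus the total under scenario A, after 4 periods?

4540

Period 1:
Births: 10300 * 0.199 = 2050
15–29: 11000 * 0.969 = 10659
30–44: 23800 * 0.966 = 22991
45+: 10300 * 0.94 + 6000 * 0.372 = 9682 + 2232 = 11914
Population now: 0–14=2050, 15–29=10659, 30–44=22991, 45+=11914
Period 2:
Births: 22991 * 0.199 = 4575
15–29: 2050 * 0.969 = 1986
30–44: 10659 * 0.966 = 10297
45+: 22991 * 0.94 + 11914 * 0.372 = 21612 + 4432 = 26044
Population now: 0–14=4575, 15–29=1986, 30–44=10297, 45+=26044
Period 3:
Births: 10297 * 0.199 = 2049
15–29: 4575 * 0.969 = 4433
30–44: 1986 * 0.966 = 1918
45+: 10297 * 0.94 + 26044 * 0.372 = 9679 + 9688 = 19367
Population now: 0–14=2049, 15–29=4433, 30–44=1918, 45+=19367
Period 4:
Births: 1918 * 0.199 = 382
15–29: 2049 * 0.969 = 1985
30–44: 4433 * 0.966 = 4282
45+: 1918 * 0.94 + 19367 * 0.372 = 1803 + 7205 = 9008
Population now: 0–14=382, 15–29=1985, 30–44=4282, 45+=9008
Scenario A total after 4 periods: 15657
Scenario B projection —
Period 1:
Births: 10300 * 0.299 = 3080
15–29: 11000 * 0.969 = 10659
30–44: 23800 * 0.966 = 22991
45+: 10300 * 0.94 + 6000 * 0.372 = 9682 + 2232 = 11914
Population now: 0–14=3080, 15–29=10659, 30–44=22991, 45+=11914
Period 2:
Births: 22991 * 0.299 = 6874
15–29: 3080 * 0.969 = 2985
30–44: 10659 * 0.966 = 10297
45+: 22991 * 0.94 + 11914 * 0.372 = 21612 + 4432 = 26044
Population now: 0–14=6874, 15–29=2985, 30–44=10297, 45+=26044
Period 3:
Births: 10297 * 0.299 = 3079
15–29: 6874 * 0.969 = 6661
30–44: 2985 * 0.966 = 2884
45+: 10297 * 0.94 + 26044 * 0.372 = 9679 + 9688 = 19367
Population now: 0–14=3079, 15–29=6661, 30–44=2884, 45+=19367
Period 4:
Births: 2884 * 0.299 = 862
15–29: 3079 * 0.969 = 2984
30–44: 6661 * 0.966 = 6435
45+: 2884 * 0.94 + 19367 * 0.372 = 2711 + 7205 = 9916
Population now: 0–14=862, 15–29=2984, 30–44=6435, 45+=9916
Scenario B total after 4 periods: 20197
Difference B − A = 20197 − 15657 = 4540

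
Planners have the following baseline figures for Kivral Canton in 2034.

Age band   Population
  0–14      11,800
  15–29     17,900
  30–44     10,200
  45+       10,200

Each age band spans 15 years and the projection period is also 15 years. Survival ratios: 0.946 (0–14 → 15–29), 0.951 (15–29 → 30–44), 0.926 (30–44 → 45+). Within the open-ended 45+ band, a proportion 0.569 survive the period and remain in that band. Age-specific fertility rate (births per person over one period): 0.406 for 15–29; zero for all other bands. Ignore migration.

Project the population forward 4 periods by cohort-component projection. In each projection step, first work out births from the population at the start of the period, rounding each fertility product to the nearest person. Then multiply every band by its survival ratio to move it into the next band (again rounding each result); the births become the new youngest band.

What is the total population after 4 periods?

Period 1.
Births: 17900 × 0.406 = 7267
15–29: 11800 × 0.946 = 11163
30–44: 17900 × 0.951 = 17023
45+: 10200 × 0.926 + 10200 × 0.569 = 9445 + 5804 = 15249
Giving 7267 / 11163 / 17023 / 15249.
Period 2.
Births: 11163 × 0.406 = 4532
15–29: 7267 × 0.946 = 6875
30–44: 11163 × 0.951 = 10616
45+: 17023 × 0.926 + 15249 × 0.569 = 15763 + 8677 = 24440
Giving 4532 / 6875 / 10616 / 24440.
Period 3.
Births: 6875 × 0.406 = 2791
15–29: 4532 × 0.946 = 4287
30–44: 6875 × 0.951 = 6538
45+: 10616 × 0.926 + 24440 × 0.569 = 9830 + 13906 = 23736
Giving 2791 / 4287 / 6538 / 23736.
Period 4.
Births: 4287 × 0.406 = 1741
15–29: 2791 × 0.946 = 2640
30–44: 4287 × 0.951 = 4077
45+: 6538 × 0.926 + 23736 × 0.569 = 6054 + 13506 = 19560
Giving 1741 / 2640 / 4077 / 19560.
Total after period 4: 1741 + 2640 + 4077 + 19560 = 28018

28018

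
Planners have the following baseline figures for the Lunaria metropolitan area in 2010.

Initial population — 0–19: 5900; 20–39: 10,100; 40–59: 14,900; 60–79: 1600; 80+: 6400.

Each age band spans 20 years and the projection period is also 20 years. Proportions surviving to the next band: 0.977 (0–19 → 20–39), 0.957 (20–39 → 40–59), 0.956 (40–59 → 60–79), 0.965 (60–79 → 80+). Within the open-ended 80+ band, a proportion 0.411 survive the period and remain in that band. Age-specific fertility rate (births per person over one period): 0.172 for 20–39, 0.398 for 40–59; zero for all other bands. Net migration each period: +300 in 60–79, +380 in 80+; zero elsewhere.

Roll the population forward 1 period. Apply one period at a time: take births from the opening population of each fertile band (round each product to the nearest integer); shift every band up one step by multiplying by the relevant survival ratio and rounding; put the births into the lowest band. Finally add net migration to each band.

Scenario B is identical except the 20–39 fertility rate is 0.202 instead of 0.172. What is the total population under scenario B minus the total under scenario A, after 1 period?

303

After projecting period 1:
Births: 10100 × 0.172 = 1737 ; 14900 × 0.398 = 5930 — total 7667
20–39: 5900 × 0.977 = 5764
40–59: 10100 × 0.957 = 9666
60–79: 14900 × 0.956 = 14244
80+: 1600 × 0.965 + 6400 × 0.411 = 1544 + 2630 = 4174
Net migration: 60–79 + 300 → 14544; 80+ + 380 → 4554
End of period: [7667, 5764, 9666, 14544, 4554]
Scenario A total after 1 period: 42195
Scenario B projection —
After projecting period 1:
Births: 10100 × 0.202 = 2040 ; 14900 × 0.398 = 5930 — total 7970
20–39: 5900 × 0.977 = 5764
40–59: 10100 × 0.957 = 9666
60–79: 14900 × 0.956 = 14244
80+: 1600 × 0.965 + 6400 × 0.411 = 1544 + 2630 = 4174
Net migration: 60–79 + 300 → 14544; 80+ + 380 → 4554
End of period: [7970, 5764, 9666, 14544, 4554]
Scenario B total after 1 period: 42498
Difference B − A = 42498 − 42195 = 303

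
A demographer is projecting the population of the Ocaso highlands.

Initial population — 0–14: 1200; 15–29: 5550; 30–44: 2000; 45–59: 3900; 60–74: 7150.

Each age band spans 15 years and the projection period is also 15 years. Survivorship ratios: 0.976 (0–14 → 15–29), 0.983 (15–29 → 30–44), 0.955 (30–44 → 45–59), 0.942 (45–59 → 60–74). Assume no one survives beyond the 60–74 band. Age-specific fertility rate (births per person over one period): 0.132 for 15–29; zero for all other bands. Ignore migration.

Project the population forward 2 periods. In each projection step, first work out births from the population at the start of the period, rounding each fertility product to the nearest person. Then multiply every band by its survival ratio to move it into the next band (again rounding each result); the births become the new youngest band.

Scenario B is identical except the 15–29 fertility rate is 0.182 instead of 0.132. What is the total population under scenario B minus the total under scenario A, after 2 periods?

After projecting period 1:
Births: 5550 × 0.132 = 733
15–29: 1200 × 0.976 = 1171
30–44: 5550 × 0.983 = 5456
45–59: 2000 × 0.955 = 1910
60–74: 3900 × 0.942 = 3674
End of period: [733, 1171, 5456, 1910, 3674]
After projecting period 2:
Births: 1171 × 0.132 = 155
15–29: 733 × 0.976 = 715
30–44: 1171 × 0.983 = 1151
45–59: 5456 × 0.955 = 5210
60–74: 1910 × 0.942 = 1799
End of period: [155, 715, 1151, 5210, 1799]
Scenario A total after 2 periods: 9030
Scenario B projection —
After projecting period 1:
Births: 5550 × 0.182 = 1010
15–29: 1200 × 0.976 = 1171
30–44: 5550 × 0.983 = 5456
45–59: 2000 × 0.955 = 1910
60–74: 3900 × 0.942 = 3674
End of period: [1010, 1171, 5456, 1910, 3674]
After projecting period 2:
Births: 1171 × 0.182 = 213
15–29: 1010 × 0.976 = 986
30–44: 1171 × 0.983 = 1151
45–59: 5456 × 0.955 = 5210
60–74: 1910 × 0.942 = 1799
End of period: [213, 986, 1151, 5210, 1799]
Scenario B total after 2 periods: 9359
Difference B − A = 9359 − 9030 = 329

329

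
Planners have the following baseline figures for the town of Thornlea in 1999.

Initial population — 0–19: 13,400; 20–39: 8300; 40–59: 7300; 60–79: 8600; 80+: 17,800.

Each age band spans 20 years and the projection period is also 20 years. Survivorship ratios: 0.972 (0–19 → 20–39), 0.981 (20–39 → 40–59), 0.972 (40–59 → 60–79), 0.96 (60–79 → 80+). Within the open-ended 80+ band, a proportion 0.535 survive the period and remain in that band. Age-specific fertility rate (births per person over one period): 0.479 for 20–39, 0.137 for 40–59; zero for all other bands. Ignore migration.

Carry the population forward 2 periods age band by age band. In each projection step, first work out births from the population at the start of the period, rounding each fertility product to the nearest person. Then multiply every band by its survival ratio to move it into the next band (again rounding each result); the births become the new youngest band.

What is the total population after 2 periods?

49207

Numbering the bands 1..5 from youngest to oldest:
Period 1:
Births: 8300 × 0.479 = 3976 ; 7300 × 0.137 = 1000 → 4976
Band 2: 13400 × 0.972 = 13025
Band 3: 8300 × 0.981 = 8142
Band 4: 7300 × 0.972 = 7096
Band 5: 8600 × 0.96 + 17800 × 0.535 = 8256 + 9523 = 17779
Giving 4976 / 13025 / 8142 / 7096 / 17779.
Period 2:
Births: 13025 × 0.479 = 6239 ; 8142 × 0.137 = 1115 → 7354
Band 2: 4976 × 0.972 = 4837
Band 3: 13025 × 0.981 = 12778
Band 4: 8142 × 0.972 = 7914
Band 5: 7096 × 0.96 + 17779 × 0.535 = 6812 + 9512 = 16324
Giving 7354 / 4837 / 12778 / 7914 / 16324.
Total after period 2: 7354 + 4837 + 12778 + 7914 + 16324 = 49207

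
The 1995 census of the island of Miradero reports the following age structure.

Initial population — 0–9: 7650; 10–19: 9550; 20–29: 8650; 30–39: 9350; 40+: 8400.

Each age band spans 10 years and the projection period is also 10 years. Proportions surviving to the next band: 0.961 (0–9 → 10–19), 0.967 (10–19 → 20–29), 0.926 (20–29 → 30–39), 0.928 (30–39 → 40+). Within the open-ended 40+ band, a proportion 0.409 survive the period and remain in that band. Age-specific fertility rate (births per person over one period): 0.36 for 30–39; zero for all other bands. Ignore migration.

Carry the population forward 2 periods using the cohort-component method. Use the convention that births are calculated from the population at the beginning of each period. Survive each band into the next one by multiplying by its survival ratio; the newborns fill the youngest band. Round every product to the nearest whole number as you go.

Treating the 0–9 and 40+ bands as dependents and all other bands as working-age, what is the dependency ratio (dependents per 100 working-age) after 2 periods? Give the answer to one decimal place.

80.8

After projecting period 1:
Births: 9350 × 0.36 = 3366
10–19: 7650 × 0.961 = 7352
20–29: 9550 × 0.967 = 9235
30–39: 8650 × 0.926 = 8010
40+: 9350 × 0.928 + 8400 × 0.409 = 8677 + 3436 = 12113
Giving 3366 / 7352 / 9235 / 8010 / 12113.
After projecting period 2:
Births: 8010 × 0.36 = 2884
10–19: 3366 × 0.961 = 3235
20–29: 7352 × 0.967 = 7109
30–39: 9235 × 0.926 = 8552
40+: 8010 × 0.928 + 12113 × 0.409 = 7433 + 4954 = 12387
Giving 2884 / 3235 / 7109 / 8552 / 12387.
Dependents (band 0–9 + band 40+) = 2884 + 12387 = 15271; working-age = 18896; ratio = 15271/18896 × 100 = 80.8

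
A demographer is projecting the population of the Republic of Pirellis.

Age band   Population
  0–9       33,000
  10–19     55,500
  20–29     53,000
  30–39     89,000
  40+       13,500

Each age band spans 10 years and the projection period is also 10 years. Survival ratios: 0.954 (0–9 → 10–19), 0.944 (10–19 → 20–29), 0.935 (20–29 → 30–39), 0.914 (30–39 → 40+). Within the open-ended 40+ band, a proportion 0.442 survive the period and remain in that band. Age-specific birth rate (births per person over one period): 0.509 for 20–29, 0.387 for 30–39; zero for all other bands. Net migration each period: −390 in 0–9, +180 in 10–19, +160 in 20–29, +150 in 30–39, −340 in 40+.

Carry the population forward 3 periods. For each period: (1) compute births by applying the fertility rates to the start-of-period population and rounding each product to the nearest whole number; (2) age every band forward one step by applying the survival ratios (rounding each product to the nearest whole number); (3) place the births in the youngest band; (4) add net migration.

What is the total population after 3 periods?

— Period 1 —
Births: 53000 × 0.509 = 26977  |  89000 × 0.387 = 34443 → 61420
10–19: 33000 × 0.954 = 31482
20–29: 55500 × 0.944 = 52392
30–39: 53000 × 0.935 = 49555
40+: 89000 × 0.914 + 13500 × 0.442 = 81346 + 5967 = 87313
Net migration: 0–9 − 390 → 61030; 10–19 + 180 → 31662; 20–29 + 160 → 52552; 30–39 + 150 → 49705; 40+ − 340 → 86973
Population now: 0–9=61030, 10–19=31662, 20–29=52552, 30–39=49705, 40+=86973
— Period 2 —
Births: 52552 × 0.509 = 26749  |  49705 × 0.387 = 19236 → 45985
10–19: 61030 × 0.954 = 58223
20–29: 31662 × 0.944 = 29889
30–39: 52552 × 0.935 = 49136
40+: 49705 × 0.914 + 86973 × 0.442 = 45430 + 38442 = 83872
Net migration: 0–9 − 390 → 45595; 10–19 + 180 → 58403; 20–29 + 160 → 30049; 30–39 + 150 → 49286; 40+ − 340 → 83532
Population now: 0–9=45595, 10–19=58403, 20–29=30049, 30–39=49286, 40+=83532
— Period 3 —
Births: 30049 × 0.509 = 15295  |  49286 × 0.387 = 19074 → 34369
10–19: 45595 × 0.954 = 43498
20–29: 58403 × 0.944 = 55132
30–39: 30049 × 0.935 = 28096
40+: 49286 × 0.914 + 83532 × 0.442 = 45047 + 36921 = 81968
Net migration: 0–9 − 390 → 33979; 10–19 + 180 → 43678; 20–29 + 160 → 55292; 30–39 + 150 → 28246; 40+ − 340 → 81628
Population now: 0–9=33979, 10–19=43678, 20–29=55292, 30–39=28246, 40+=81628
Total after period 3: 33979 + 43678 + 55292 + 28246 + 81628 = 242823

242823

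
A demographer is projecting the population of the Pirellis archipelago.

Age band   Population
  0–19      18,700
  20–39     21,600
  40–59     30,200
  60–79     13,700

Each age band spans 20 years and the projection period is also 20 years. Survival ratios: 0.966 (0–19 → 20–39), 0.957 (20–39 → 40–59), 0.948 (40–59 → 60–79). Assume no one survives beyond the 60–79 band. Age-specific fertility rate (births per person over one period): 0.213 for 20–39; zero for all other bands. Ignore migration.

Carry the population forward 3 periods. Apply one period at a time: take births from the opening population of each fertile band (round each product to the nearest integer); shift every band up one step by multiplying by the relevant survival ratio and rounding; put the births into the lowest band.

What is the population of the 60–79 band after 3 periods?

16388

Call the groups 1 to 4, youngest first.
After projecting period 1:
Births: 21600 × 0.213 = 4601
Group 2: 18700 × 0.966 = 18064
Group 3: 21600 × 0.957 = 20671
Group 4: 30200 × 0.948 = 28630
→ [4601, 18064, 20671, 28630]
After projecting period 2:
Births: 18064 × 0.213 = 3848
Group 2: 4601 × 0.966 = 4445
Group 3: 18064 × 0.957 = 17287
Group 4: 20671 × 0.948 = 19596
→ [3848, 4445, 17287, 19596]
After projecting period 3:
Births: 4445 × 0.213 = 947
Group 2: 3848 × 0.966 = 3717
Group 3: 4445 × 0.957 = 4254
Group 4: 17287 × 0.948 = 16388
→ [947, 3717, 4254, 16388]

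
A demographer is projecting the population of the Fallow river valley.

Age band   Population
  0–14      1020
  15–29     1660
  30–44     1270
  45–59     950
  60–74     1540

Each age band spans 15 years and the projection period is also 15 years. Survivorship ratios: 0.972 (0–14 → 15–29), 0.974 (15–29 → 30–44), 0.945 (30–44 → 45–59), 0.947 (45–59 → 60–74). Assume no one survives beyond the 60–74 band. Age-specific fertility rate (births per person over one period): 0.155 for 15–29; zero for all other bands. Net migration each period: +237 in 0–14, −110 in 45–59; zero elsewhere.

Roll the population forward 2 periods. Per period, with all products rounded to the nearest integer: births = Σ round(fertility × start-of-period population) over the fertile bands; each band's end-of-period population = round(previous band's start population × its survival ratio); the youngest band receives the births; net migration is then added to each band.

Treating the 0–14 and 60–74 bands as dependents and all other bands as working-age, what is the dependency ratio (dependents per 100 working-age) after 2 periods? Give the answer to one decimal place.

49.7

After projecting period 1:
Births: 1660 × 0.155 = 257
15–29: 1020 × 0.972 = 991
30–44: 1660 × 0.974 = 1617
45–59: 1270 × 0.945 = 1200
60–74: 950 × 0.947 = 900
Net migration: 0–14 + 237 → 494; 45–59 − 110 → 1090
Population now: 0–14=494, 15–29=991, 30–44=1617, 45–59=1090, 60–74=900
After projecting period 2:
Births: 991 × 0.155 = 154
15–29: 494 × 0.972 = 480
30–44: 991 × 0.974 = 965
45–59: 1617 × 0.945 = 1528
60–74: 1090 × 0.947 = 1032
Net migration: 0–14 + 237 → 391; 45–59 − 110 → 1418
Population now: 0–14=391, 15–29=480, 30–44=965, 45–59=1418, 60–74=1032
Dependents (band 0–14 + band 60–74) = 391 + 1032 = 1423; working-age = 2863; ratio = 1423/2863 × 100 = 49.7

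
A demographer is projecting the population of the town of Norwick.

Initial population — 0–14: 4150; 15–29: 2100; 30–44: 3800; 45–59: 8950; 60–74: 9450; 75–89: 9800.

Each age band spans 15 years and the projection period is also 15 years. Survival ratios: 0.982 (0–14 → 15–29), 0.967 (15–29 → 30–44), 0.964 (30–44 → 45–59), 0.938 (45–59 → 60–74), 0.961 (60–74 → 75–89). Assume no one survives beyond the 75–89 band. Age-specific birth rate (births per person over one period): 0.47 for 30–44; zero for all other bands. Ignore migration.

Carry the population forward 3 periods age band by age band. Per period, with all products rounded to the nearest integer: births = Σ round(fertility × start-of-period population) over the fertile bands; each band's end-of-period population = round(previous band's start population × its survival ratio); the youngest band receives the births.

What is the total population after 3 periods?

13424

[period 1]
Births: 3800 × 0.47 = 1786
15–29: 4150 × 0.982 = 4075
30–44: 2100 × 0.967 = 2031
45–59: 3800 × 0.964 = 3663
60–74: 8950 × 0.938 = 8395
75–89: 9450 × 0.961 = 9081
End of period: [1786, 4075, 2031, 3663, 8395, 9081]
[period 2]
Births: 2031 × 0.47 = 955
15–29: 1786 × 0.982 = 1754
30–44: 4075 × 0.967 = 3941
45–59: 2031 × 0.964 = 1958
60–74: 3663 × 0.938 = 3436
75–89: 8395 × 0.961 = 8068
End of period: [955, 1754, 3941, 1958, 3436, 8068]
[period 3]
Births: 3941 × 0.47 = 1852
15–29: 955 × 0.982 = 938
30–44: 1754 × 0.967 = 1696
45–59: 3941 × 0.964 = 3799
60–74: 1958 × 0.938 = 1837
75–89: 3436 × 0.961 = 3302
End of period: [1852, 938, 1696, 3799, 1837, 3302]
Total after period 3: 1852 + 938 + 1696 + 3799 + 1837 + 3302 = 13424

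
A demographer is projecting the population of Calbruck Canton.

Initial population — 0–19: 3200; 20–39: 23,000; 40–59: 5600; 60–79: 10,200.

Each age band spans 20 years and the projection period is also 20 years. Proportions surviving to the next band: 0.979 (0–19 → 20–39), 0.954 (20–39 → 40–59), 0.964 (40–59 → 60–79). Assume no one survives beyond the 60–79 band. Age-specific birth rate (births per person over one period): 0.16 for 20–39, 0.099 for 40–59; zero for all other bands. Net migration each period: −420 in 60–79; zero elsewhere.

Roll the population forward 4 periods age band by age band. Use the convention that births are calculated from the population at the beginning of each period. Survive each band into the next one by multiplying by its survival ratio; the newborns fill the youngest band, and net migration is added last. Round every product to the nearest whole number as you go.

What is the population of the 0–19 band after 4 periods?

Call the bands 1 to 4, youngest first.
After projecting period 1:
Births: 23000 × 0.16 = 3680  |  5600 × 0.099 = 554 ⇒ total 4234
Band 2: 3200 × 0.979 = 3133
Band 3: 23000 × 0.954 = 21942
Band 4: 5600 × 0.964 = 5398
Net migration: Band 4 − 420 → 4978
→ [4234, 3133, 21942, 4978]
After projecting period 2:
Births: 3133 × 0.16 = 501  |  21942 × 0.099 = 2172 ⇒ total 2673
Band 2: 4234 × 0.979 = 4145
Band 3: 3133 × 0.954 = 2989
Band 4: 21942 × 0.964 = 21152
Net migration: Band 4 − 420 → 20732
→ [2673, 4145, 2989, 20732]
After projecting period 3:
Births: 4145 × 0.16 = 663  |  2989 × 0.099 = 296 ⇒ total 959
Band 2: 2673 × 0.979 = 2617
Band 3: 4145 × 0.954 = 3954
Band 4: 2989 × 0.964 = 2881
Net migration: Band 4 − 420 → 2461
→ [959, 2617, 3954, 2461]
After projecting period 4:
Births: 2617 × 0.16 = 419  |  3954 × 0.099 = 391 ⇒ total 810
Band 2: 959 × 0.979 = 939
Band 3: 2617 × 0.954 = 2497
Band 4: 3954 × 0.964 = 3812
Net migration: Band 4 − 420 → 3392
→ [810, 939, 2497, 3392]

810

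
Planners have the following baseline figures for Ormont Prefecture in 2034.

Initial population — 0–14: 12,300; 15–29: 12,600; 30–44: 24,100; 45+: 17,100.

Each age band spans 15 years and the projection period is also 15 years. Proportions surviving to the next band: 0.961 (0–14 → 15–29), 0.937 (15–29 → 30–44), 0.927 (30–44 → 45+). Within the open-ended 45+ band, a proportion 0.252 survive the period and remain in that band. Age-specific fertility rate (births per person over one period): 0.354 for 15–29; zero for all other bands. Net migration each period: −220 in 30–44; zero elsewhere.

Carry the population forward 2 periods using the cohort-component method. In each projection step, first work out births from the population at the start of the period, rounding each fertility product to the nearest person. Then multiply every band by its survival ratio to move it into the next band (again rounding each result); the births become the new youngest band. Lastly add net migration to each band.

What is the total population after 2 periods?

[period 1]
Births: 12600 * 0.354 = 4460
15–29: 12300 * 0.961 = 11820
30–44: 12600 * 0.937 = 11806
45+: 24100 * 0.927 + 17100 * 0.252 = 22341 + 4309 = 26650
Net migration: 30–44 − 220 → 11586
End of period: [4460, 11820, 11586, 26650]
[period 2]
Births: 11820 * 0.354 = 4184
15–29: 4460 * 0.961 = 4286
30–44: 11820 * 0.937 = 11075
45+: 11586 * 0.927 + 26650 * 0.252 = 10740 + 6716 = 17456
Net migration: 30–44 − 220 → 10855
End of period: [4184, 4286, 10855, 17456]
Total after period 2: 4184 + 4286 + 10855 + 17456 = 36781

36781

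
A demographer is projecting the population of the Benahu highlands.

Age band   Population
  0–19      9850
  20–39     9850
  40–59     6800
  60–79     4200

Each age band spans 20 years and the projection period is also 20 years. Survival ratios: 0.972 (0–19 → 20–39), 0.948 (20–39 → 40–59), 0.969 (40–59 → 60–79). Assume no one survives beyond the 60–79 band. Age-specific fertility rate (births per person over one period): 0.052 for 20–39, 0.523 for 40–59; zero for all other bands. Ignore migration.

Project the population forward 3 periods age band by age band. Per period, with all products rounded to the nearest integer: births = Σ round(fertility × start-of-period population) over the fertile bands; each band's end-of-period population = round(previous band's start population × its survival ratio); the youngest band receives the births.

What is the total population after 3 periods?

22727

Let group 1 be 0–19 through group 4 = 60–79.
— Period 1 —
Births: 9850 * 0.052 = 512  |  6800 * 0.523 = 3556 → total 4068
Group 2: 9850 * 0.972 = 9574
Group 3: 9850 * 0.948 = 9338
Group 4: 6800 * 0.969 = 6589
Population now: 0–19=4068, 20–39=9574, 40–59=9338, 60–79=6589
— Period 2 —
Births: 9574 * 0.052 = 498  |  9338 * 0.523 = 4884 → total 5382
Group 2: 4068 * 0.972 = 3954
Group 3: 9574 * 0.948 = 9076
Group 4: 9338 * 0.969 = 9049
Population now: 0–19=5382, 20–39=3954, 40–59=9076, 60–79=9049
— Period 3 —
Births: 3954 * 0.052 = 206  |  9076 * 0.523 = 4747 → total 4953
Group 2: 5382 * 0.972 = 5231
Group 3: 3954 * 0.948 = 3748
Group 4: 9076 * 0.969 = 8795
Population now: 0–19=4953, 20–39=5231, 40–59=3748, 60–79=8795
Total after period 3: 4953 + 5231 + 3748 + 8795 = 22727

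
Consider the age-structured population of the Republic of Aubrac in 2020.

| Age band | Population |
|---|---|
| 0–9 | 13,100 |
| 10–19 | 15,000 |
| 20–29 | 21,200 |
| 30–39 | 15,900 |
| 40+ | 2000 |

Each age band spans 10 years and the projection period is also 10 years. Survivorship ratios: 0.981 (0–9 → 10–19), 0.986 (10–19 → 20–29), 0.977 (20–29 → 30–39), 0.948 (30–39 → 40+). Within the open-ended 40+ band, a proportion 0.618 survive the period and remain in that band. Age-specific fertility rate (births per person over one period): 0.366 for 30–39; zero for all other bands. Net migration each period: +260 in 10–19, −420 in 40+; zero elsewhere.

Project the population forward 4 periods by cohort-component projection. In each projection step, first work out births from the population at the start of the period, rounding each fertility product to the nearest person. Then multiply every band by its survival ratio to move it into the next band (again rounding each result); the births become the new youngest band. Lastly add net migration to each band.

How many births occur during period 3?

5289

Numbering the groups 1..5 from youngest to oldest:
— Period 1 —
Births: 15900 × 0.366 = 5819
Group 2: 13100 × 0.981 = 12851
Group 3: 15000 × 0.986 = 14790
Group 4: 21200 × 0.977 = 20712
Group 5: 15900 × 0.948 + 2000 × 0.618 = 15073 + 1236 = 16309
Net migration: Group 2 + 260 → 13111; Group 5 − 420 → 15889
End of period: [5819, 13111, 14790, 20712, 15889]
— Period 2 —
Births: 20712 × 0.366 = 7581
Group 2: 5819 × 0.981 = 5708
Group 3: 13111 × 0.986 = 12927
Group 4: 14790 × 0.977 = 14450
Group 5: 20712 × 0.948 + 15889 × 0.618 = 19635 + 9819 = 29454
Net migration: Group 2 + 260 → 5968; Group 5 − 420 → 29034
End of period: [7581, 5968, 12927, 14450, 29034]
— Period 3 —
Births: 14450 × 0.366 = 5289
Group 2: 7581 × 0.981 = 7437
Group 3: 5968 × 0.986 = 5884
Group 4: 12927 × 0.977 = 12630
Group 5: 14450 × 0.948 + 29034 × 0.618 = 13699 + 17943 = 31642
Net migration: Group 2 + 260 → 7697; Group 5 − 420 → 31222
End of period: [5289, 7697, 5884, 12630, 31222]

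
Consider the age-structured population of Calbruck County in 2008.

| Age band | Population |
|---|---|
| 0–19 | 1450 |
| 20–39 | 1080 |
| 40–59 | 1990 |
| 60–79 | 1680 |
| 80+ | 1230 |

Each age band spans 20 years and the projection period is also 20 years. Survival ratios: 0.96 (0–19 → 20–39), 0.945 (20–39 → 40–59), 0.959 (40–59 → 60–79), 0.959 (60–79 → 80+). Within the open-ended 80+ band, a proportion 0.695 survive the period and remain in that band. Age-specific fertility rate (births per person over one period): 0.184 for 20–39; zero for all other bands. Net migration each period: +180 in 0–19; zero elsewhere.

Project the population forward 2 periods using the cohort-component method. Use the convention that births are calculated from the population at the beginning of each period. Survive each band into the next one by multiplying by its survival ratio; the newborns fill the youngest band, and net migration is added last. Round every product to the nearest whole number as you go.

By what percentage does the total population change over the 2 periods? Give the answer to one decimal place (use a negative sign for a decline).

-10.7

Period 1:
Births: 1080 × 0.184 = 199
20–39: 1450 × 0.96 = 1392
40–59: 1080 × 0.945 = 1021
60–79: 1990 × 0.959 = 1908
80+: 1680 × 0.959 + 1230 × 0.695 = 1611 + 855 = 2466
Net migration: 0–19 + 180 → 379
Giving 379 / 1392 / 1021 / 1908 / 2466.
Period 2:
Births: 1392 × 0.184 = 256
20–39: 379 × 0.96 = 364
40–59: 1392 × 0.945 = 1315
60–79: 1021 × 0.959 = 979
80+: 1908 × 0.959 + 2466 × 0.695 = 1830 + 1714 = 3544
Net migration: 0–19 + 180 → 436
Giving 436 / 364 / 1315 / 979 / 3544.
Total: 7430 → 6638; change = -792; percentage change = -10.7%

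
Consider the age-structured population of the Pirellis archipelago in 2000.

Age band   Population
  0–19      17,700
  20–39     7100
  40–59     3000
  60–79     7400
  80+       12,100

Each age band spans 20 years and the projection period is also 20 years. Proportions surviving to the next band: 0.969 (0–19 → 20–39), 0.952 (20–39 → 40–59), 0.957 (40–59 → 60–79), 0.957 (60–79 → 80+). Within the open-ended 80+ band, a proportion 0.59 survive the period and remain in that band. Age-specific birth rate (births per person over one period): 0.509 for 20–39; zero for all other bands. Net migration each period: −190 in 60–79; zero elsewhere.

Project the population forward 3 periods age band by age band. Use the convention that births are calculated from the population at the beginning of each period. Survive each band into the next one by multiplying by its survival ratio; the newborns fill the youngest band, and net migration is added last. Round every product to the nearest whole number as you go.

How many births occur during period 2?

8730

Let group 1 be 0–19 through group 5 = 80+.
Period 1:
Births: 7100 × 0.509 = 3614
Group 2: 17700 × 0.969 = 17151
Group 3: 7100 × 0.952 = 6759
Group 4: 3000 × 0.957 = 2871
Group 5: 7400 × 0.957 + 12100 × 0.59 = 7082 + 7139 = 14221
Net migration: Group 4 − 190 → 2681
End of period: [3614, 17151, 6759, 2681, 14221]
Period 2:
Births: 17151 × 0.509 = 8730
Group 2: 3614 × 0.969 = 3502
Group 3: 17151 × 0.952 = 16328
Group 4: 6759 × 0.957 = 6468
Group 5: 2681 × 0.957 + 14221 × 0.59 = 2566 + 8390 = 10956
Net migration: Group 4 − 190 → 6278
End of period: [8730, 3502, 16328, 6278, 10956]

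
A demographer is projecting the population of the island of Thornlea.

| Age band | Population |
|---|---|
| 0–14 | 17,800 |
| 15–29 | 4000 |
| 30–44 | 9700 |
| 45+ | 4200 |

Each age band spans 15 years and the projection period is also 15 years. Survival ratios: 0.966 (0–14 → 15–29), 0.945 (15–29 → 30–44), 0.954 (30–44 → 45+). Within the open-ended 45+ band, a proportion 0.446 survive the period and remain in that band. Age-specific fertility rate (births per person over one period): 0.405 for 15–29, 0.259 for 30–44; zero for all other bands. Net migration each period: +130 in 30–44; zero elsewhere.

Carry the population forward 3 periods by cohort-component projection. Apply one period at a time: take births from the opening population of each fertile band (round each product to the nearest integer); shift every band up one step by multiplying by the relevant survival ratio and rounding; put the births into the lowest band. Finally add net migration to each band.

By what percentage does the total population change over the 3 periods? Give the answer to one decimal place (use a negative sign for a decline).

3.6

Call the groups 1 to 4, youngest first.
[period 1]
Births: 4000 × 0.405 = 1620  |  9700 × 0.259 = 2512 ⇒ total 4132
Group 2: 17800 × 0.966 = 17195
Group 3: 4000 × 0.945 = 3780
Group 4: 9700 × 0.954 + 4200 × 0.446 = 9254 + 1873 = 11127
Net migration: Group 3 + 130 → 3910
Population now: 0–14=4132, 15–29=17195, 30–44=3910, 45+=11127
[period 2]
Births: 17195 × 0.405 = 6964  |  3910 × 0.259 = 1013 ⇒ total 7977
Group 2: 4132 × 0.966 = 3992
Group 3: 17195 × 0.945 = 16249
Group 4: 3910 × 0.954 + 11127 × 0.446 = 3730 + 4963 = 8693
Net migration: Group 3 + 130 → 16379
Population now: 0–14=7977, 15–29=3992, 30–44=16379, 45+=8693
[period 3]
Births: 3992 × 0.405 = 1617  |  16379 × 0.259 = 4242 ⇒ total 5859
Group 2: 7977 × 0.966 = 7706
Group 3: 3992 × 0.945 = 3772
Group 4: 16379 × 0.954 + 8693 × 0.446 = 15626 + 3877 = 19503
Net migration: Group 3 + 130 → 3902
Population now: 0–14=5859, 15–29=7706, 30–44=3902, 45+=19503
Total: 35700 → 36970; change = 1270; percentage change = 3.6%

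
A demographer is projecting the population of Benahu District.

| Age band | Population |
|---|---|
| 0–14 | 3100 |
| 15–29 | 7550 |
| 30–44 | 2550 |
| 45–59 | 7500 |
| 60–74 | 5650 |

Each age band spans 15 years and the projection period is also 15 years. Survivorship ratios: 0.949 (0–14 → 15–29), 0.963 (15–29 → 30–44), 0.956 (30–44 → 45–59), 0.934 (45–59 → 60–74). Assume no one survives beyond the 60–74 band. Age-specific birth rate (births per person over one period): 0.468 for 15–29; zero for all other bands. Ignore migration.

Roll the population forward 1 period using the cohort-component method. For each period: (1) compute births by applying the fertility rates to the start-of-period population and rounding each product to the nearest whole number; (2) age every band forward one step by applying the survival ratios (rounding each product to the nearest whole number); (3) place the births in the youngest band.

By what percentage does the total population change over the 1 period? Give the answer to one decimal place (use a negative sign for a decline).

-12.0

Numbering the groups 1..5 from youngest to oldest:
— Period 1 —
Births: 7550 × 0.468 = 3533
Group 2: 3100 × 0.949 = 2942
Group 3: 7550 × 0.963 = 7271
Group 4: 2550 × 0.956 = 2438
Group 5: 7500 × 0.934 = 7005
End of period: [3533, 2942, 7271, 2438, 7005]
Total: 26350 → 23189; change = -3161; percentage change = -12.0%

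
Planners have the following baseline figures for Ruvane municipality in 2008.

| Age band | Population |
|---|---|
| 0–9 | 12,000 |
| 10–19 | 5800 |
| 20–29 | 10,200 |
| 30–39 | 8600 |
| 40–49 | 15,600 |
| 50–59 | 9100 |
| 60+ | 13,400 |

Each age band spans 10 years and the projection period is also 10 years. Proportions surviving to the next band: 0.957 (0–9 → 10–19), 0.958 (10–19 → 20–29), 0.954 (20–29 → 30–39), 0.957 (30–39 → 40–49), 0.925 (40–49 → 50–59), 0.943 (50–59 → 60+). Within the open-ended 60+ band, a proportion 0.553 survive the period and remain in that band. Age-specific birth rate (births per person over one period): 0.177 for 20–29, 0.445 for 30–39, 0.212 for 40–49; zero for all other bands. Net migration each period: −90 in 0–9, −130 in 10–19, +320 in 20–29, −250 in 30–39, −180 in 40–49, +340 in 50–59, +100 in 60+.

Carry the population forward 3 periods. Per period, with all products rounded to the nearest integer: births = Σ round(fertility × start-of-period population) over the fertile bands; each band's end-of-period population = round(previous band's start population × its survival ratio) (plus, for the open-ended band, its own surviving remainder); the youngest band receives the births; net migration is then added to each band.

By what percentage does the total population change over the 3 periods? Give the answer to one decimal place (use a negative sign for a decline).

After projecting period 1:
Births: 10200 × 0.177 = 1805  |  8600 × 0.445 = 3827  |  15600 × 0.212 = 3307 → 8939
10–19: 12000 × 0.957 = 11484
20–29: 5800 × 0.958 = 5556
30–39: 10200 × 0.954 = 9731
40–49: 8600 × 0.957 = 8230
50–59: 15600 × 0.925 = 14430
60+: 9100 × 0.943 + 13400 × 0.553 = 8581 + 7410 = 15991
Net migration: 0–9 − 90 → 8849; 10–19 − 130 → 11354; 20–29 + 320 → 5876; 30–39 − 250 → 9481; 40–49 − 180 → 8050; 50–59 + 340 → 14770; 60+ + 100 → 16091
End of period: [8849, 11354, 5876, 9481, 8050, 14770, 16091]
After projecting period 2:
Births: 5876 × 0.177 = 1040  |  9481 × 0.445 = 4219  |  8050 × 0.212 = 1707 → 6966
10–19: 8849 × 0.957 = 8468
20–29: 11354 × 0.958 = 10877
30–39: 5876 × 0.954 = 5606
40–49: 9481 × 0.957 = 9073
50–59: 8050 × 0.925 = 7446
60+: 14770 × 0.943 + 16091 × 0.553 = 13928 + 8898 = 22826
Net migration: 0–9 − 90 → 6876; 10–19 − 130 → 8338; 20–29 + 320 → 11197; 30–39 − 250 → 5356; 40–49 − 180 → 8893; 50–59 + 340 → 7786; 60+ + 100 → 22926
End of period: [6876, 8338, 11197, 5356, 8893, 7786, 22926]
After projecting period 3:
Births: 11197 × 0.177 = 1982  |  5356 × 0.445 = 2383  |  8893 × 0.212 = 1885 → 6250
10–19: 6876 × 0.957 = 6580
20–29: 8338 × 0.958 = 7988
30–39: 11197 × 0.954 = 10682
40–49: 5356 × 0.957 = 5126
50–59: 8893 × 0.925 = 8226
60+: 7786 × 0.943 + 22926 × 0.553 = 7342 + 12678 = 20020
Net migration: 0–9 − 90 → 6160; 10–19 − 130 → 6450; 20–29 + 320 → 8308; 30–39 − 250 → 10432; 40–49 − 180 → 4946; 50–59 + 340 → 8566; 60+ + 100 → 20120
End of period: [6160, 6450, 8308, 10432, 4946, 8566, 20120]
Total: 74700 → 64982; change = -9718; percentage change = -13.0%

-13.0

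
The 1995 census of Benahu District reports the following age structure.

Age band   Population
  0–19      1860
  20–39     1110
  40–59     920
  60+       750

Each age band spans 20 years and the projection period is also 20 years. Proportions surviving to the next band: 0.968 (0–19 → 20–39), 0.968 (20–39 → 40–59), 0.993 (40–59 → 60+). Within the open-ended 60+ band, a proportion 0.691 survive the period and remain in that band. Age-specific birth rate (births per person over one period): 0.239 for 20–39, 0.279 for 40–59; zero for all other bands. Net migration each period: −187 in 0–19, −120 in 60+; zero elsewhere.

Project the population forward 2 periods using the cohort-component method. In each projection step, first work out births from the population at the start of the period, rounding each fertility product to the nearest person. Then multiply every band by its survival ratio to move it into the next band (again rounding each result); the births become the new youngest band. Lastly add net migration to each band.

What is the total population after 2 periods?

Let group 1 be 0–19 through group 4 = 60+.
Period 1:
Births: 1110 * 0.239 = 265  |  920 * 0.279 = 257 — total 522
Group 2: 1860 * 0.968 = 1800
Group 3: 1110 * 0.968 = 1074
Group 4: 920 * 0.993 + 750 * 0.691 = 914 + 518 = 1432
Net migration: Group 1 − 187 → 335; Group 4 − 120 → 1312
→ [335, 1800, 1074, 1312]
Period 2:
Births: 1800 * 0.239 = 430  |  1074 * 0.279 = 300 — total 730
Group 2: 335 * 0.968 = 324
Group 3: 1800 * 0.968 = 1742
Group 4: 1074 * 0.993 + 1312 * 0.691 = 1066 + 907 = 1973
Net migration: Group 1 − 187 → 543; Group 4 − 120 → 1853
→ [543, 324, 1742, 1853]
Total after period 2: 543 + 324 + 1742 + 1853 = 4462

4462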